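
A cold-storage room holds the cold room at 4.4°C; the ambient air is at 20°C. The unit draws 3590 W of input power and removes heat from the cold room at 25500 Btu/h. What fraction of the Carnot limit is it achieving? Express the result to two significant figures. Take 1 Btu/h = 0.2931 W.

Converting, Q̇_C = 25500 Btu/h = 7474 W, so COP_actual = Q̇_C/Ẇ = 7474/3590 = 2.082.
In absolute terms T_C = 277.55 K and T_H = 293.15 K, so ΔT = 15.60 K.
COP_Carnot = T_C/ΔT = 277.55/15.60 = 17.79.
η_II = COP_actual/COP_Carnot = 2.082/17.79 = 0.1170.

0.12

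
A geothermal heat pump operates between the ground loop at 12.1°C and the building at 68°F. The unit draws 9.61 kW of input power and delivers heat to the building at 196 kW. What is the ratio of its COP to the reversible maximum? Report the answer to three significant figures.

0.550

COP_actual = Q̇_H/Ẇ = 196.0/9.610 = 20.40.
In absolute terms T_C = 285.25 K and T_H = 293.15 K, so ΔT = 7.900 K.
COP_Carnot = T_H/ΔT = 293.15/7.900 = 37.11.
η_II = COP_actual/COP_Carnot = 20.40/37.11 = 0.5496.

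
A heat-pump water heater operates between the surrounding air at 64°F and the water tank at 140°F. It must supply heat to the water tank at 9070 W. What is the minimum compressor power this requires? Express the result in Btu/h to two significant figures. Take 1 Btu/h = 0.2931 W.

In absolute terms T_C = 290.93 K and T_H = 333.15 K, so ΔT = 42.22 K.
COP_Carnot = T_H/ΔT = 333.15/42.22 = 7.890.
Ẇ_min = Q̇/COP_Carnot = 9070/7.890 = 1149 W = 3922 Btu/h.

3900 Btu/h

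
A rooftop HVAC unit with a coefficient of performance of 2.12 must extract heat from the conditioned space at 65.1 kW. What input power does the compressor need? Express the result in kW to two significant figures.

31 kW

Ẇ = Q̇_C/COP = 65.10/2.12 = 30.71 kW.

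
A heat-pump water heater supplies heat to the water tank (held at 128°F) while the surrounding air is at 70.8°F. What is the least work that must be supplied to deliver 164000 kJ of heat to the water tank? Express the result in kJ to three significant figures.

16000 kJ

In absolute terms T_C = 294.71 K and T_H = 326.48 K, so ΔT = 31.78 K.
The reversible limit is COP_HP = T_H/ΔT = 10.27, so W_min = Q_H/COP = Q_H·ΔT/T_H.
W_min = 164000 × 31.78/326.48 = 15960 kJ.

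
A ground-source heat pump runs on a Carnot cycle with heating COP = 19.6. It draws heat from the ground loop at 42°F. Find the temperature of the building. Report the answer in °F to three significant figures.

COP_HP = T_H/(T_H − T_C) rearranges to T_H = COP·T_C/(COP − 1).
With T_C = 278.71 K, T_H = 19.6 × 278.71/18.60 = 293.69 K.
Converting, 293.69 K = 68.97°F.

69.0 °F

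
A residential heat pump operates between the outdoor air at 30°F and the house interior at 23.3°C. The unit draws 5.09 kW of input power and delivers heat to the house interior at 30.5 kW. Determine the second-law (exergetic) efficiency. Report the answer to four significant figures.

0.4934

COP_actual = Q̇_H/Ẇ = 30.50/5.090 = 5.992.
In absolute terms T_C = 272.04 K and T_H = 296.45 K, so ΔT = 24.41 K.
COP_Carnot = T_H/ΔT = 296.45/24.41 = 12.14.
η_II = COP_actual/COP_Carnot = 5.992/12.14 = 0.4934.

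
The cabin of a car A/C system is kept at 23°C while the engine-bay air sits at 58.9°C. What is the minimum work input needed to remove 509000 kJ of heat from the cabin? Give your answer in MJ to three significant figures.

In absolute terms T_C = 296.15 K and T_H = 332.05 K, so ΔT = 35.90 K.
The reversible limit is COP_R = T_C/ΔT = 8.249, so W_min = Q_C/COP = Q_C·ΔT/T_C.
W_min = 509000 × 35.90/296.15 = 61700 kJ = 61.70 MJ.

61.7 MJ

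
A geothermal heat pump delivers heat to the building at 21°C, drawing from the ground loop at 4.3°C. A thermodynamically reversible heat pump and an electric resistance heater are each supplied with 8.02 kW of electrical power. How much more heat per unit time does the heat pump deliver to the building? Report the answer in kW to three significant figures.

133 kW

In absolute terms T_C = 277.45 K and T_H = 294.15 K, so ΔT = 16.70 K.
COP_Carnot = T_H/ΔT = 294.15/16.70 = 17.61.
The heat pump delivers Q̇_H = COP × Ẇ = 141.3 kW; the resistance heater delivers Ẇ = 8.020 kW.
Extra = (COP − 1)·Ẇ = 133.2 kW.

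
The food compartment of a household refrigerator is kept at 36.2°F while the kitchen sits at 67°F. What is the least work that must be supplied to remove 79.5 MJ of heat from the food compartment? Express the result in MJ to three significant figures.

4.94 MJ

In absolute terms T_C = 275.48 K and T_H = 292.59 K, so ΔT = 17.11 K.
The reversible limit is COP_R = T_C/ΔT = 16.10, so W_min = Q_C/COP = Q_C·ΔT/T_C.
W_min = 79.50 × 17.11/275.48 = 4.938 MJ.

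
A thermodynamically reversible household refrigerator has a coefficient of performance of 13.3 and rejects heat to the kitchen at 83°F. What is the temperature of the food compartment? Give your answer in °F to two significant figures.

For a Carnot refrigerator COP_R = T_C/(T_H − T_C), so T_C = COP·T_H/(1 + COP).
With T_H = 301.48 K, T_C = 13.3 × 301.48/14.30 = 280.40 K.
Converting, 280.40 K = 45.05°F.

45 °F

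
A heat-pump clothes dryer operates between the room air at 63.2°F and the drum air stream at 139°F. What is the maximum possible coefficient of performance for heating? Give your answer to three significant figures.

7.90

In absolute terms T_C = 290.48 K and T_H = 332.59 K, so ΔT = 42.11 K.
For a reversible cycle, COP_Carnot = T_H/ΔT = 332.59/42.11 = 7.898.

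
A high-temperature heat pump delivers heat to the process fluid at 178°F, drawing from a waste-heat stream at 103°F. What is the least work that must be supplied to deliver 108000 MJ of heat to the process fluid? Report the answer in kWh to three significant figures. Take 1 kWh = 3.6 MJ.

In absolute terms T_C = 312.59 K and T_H = 354.26 K, so ΔT = 41.67 K.
The reversible limit is COP_HP = T_H/ΔT = 8.502, so W_min = Q_H/COP = Q_H·ΔT/T_H.
W_min = 108000 × 41.67/354.26 = 12700 MJ = 3528 kWh.

3530 kWh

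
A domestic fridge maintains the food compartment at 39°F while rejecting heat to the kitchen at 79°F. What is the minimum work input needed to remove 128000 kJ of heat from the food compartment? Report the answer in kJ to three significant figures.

10300 kJ

In absolute terms T_C = 277.04 K and T_H = 299.26 K, so ΔT = 22.22 K.
The reversible limit is COP_R = T_C/ΔT = 12.47, so W_min = Q_C/COP = Q_C·ΔT/T_C.
W_min = 128000 × 22.22/277.04 = 10270 kJ.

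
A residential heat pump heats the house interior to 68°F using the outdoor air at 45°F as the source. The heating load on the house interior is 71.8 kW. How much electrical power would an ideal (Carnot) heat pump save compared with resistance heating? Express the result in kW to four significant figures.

In absolute terms T_C = 280.37 K and T_H = 293.15 K, so ΔT = 12.78 K.
COP_Carnot = T_H/ΔT = 293.15/12.78 = 22.94.
Resistance heating needs Ẇ_res = Q̇_H = 71.80 kW; the reversible heat pump needs only Ẇ_hp = Q̇_H/COP = 3.130 kW.
Saving = 71.80 − 3.130 = 68.67 kW.

68.67 kW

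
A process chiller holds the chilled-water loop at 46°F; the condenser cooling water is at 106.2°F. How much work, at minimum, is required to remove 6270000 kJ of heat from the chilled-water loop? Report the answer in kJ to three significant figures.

In absolute terms T_C = 280.93 K and T_H = 314.37 K, so ΔT = 33.44 K.
The reversible limit is COP_R = T_C/ΔT = 8.400, so W_min = Q_C/COP = Q_C·ΔT/T_C.
W_min = 6270000 × 33.44/280.93 = 746400 kJ.

746000 kJ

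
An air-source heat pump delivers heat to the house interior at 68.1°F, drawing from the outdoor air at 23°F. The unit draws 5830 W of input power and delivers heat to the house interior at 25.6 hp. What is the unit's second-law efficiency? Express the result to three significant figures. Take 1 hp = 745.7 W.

Converting, Q̇_H = 25.60 hp = 19090 W, so COP_actual = Q̇_H/Ẇ = 19090/5830 = 3.274.
In absolute terms T_C = 268.15 K and T_H = 293.21 K, so ΔT = 25.06 K.
COP_Carnot = T_H/ΔT = 293.21/25.06 = 11.70.
η_II = COP_actual/COP_Carnot = 3.274/11.70 = 0.2798.

0.280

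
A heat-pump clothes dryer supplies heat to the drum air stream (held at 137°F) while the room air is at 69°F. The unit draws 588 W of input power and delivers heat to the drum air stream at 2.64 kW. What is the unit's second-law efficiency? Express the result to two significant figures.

0.51

Converting, Q̇_H = 2.640 kW = 2640 W, so COP_actual = Q̇_H/Ẇ = 2640/588.0 = 4.490.
In absolute terms T_C = 293.71 K and T_H = 331.48 K, so ΔT = 37.78 K.
COP_Carnot = T_H/ΔT = 331.48/37.78 = 8.775.
η_II = COP_actual/COP_Carnot = 4.490/8.775 = 0.5117.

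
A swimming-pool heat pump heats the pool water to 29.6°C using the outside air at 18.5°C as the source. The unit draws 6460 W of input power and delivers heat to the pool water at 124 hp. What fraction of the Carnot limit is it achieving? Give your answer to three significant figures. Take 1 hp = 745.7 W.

Converting, Q̇_H = 124.0 hp = 92470 W, so COP_actual = Q̇_H/Ẇ = 92470/6460 = 14.31.
In absolute terms T_C = 291.65 K and T_H = 302.75 K, so ΔT = 11.10 K.
COP_Carnot = T_H/ΔT = 302.75/11.10 = 27.27.
η_II = COP_actual/COP_Carnot = 14.31/27.27 = 0.5248.

0.525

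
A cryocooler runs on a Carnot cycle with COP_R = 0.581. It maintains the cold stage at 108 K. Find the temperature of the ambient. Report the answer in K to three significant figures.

COP_R = T_C/(T_H − T_C) gives T_H − T_C = T_C/COP.
With T_C = 108.00 K, T_H = 108.00 × (1 + 1/0.581) = 293.89 K.

294 K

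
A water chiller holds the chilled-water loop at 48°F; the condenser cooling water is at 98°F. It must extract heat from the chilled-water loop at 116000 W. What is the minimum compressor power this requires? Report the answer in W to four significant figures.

In absolute terms T_C = 282.04 K and T_H = 309.82 K, so ΔT = 27.78 K.
COP_Carnot = T_C/ΔT = 282.04/27.78 = 10.15.
Ẇ_min = Q̇/COP_Carnot = 116000/10.15 = 11420 W.

11420 W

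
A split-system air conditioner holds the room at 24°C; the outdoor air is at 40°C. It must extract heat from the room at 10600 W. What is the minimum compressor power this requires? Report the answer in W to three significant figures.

571 W

In absolute terms T_C = 297.15 K and T_H = 313.15 K, so ΔT = 16.00 K.
COP_Carnot = T_C/ΔT = 297.15/16.00 = 18.57.
Ẇ_min = Q̇/COP_Carnot = 10600/18.57 = 570.8 W.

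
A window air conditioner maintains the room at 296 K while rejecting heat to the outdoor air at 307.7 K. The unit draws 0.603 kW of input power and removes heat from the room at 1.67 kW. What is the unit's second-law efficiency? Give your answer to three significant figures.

COP_actual = Q̇_C/Ẇ = 1.670/0.6030 = 2.769.
The reservoir spacing is ΔT = 307.7 − 296 = 11.70 K.
COP_Carnot = T_C/ΔT = 296.00/11.70 = 25.30.
η_II = COP_actual/COP_Carnot = 2.769/25.30 = 0.1095.

0.109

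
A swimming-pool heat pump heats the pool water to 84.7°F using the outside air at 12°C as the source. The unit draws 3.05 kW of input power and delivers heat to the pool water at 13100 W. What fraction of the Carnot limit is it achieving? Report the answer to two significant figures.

0.25

Converting, Q̇_H = 13100 W = 13.10 kW, so COP_actual = Q̇_H/Ẇ = 13.10/3.050 = 4.295.
In absolute terms T_C = 285.15 K and T_H = 302.43 K, so ΔT = 17.28 K.
COP_Carnot = T_H/ΔT = 302.43/17.28 = 17.50.
η_II = COP_actual/COP_Carnot = 4.295/17.50 = 0.2454.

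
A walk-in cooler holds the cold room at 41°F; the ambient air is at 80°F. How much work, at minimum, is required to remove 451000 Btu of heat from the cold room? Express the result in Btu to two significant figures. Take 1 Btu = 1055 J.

35000 Btu

In absolute terms T_C = 278.15 K and T_H = 299.82 K, so ΔT = 21.67 K.
The reversible limit is COP_R = T_C/ΔT = 12.84, so W_min = Q_C/COP = Q_C·ΔT/T_C.
W_min = 451000 × 21.67/278.15 = 35130 Btu.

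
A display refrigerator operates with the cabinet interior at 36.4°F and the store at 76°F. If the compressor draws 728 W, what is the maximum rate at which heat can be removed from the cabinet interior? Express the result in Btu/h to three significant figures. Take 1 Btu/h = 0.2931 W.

31100 Btu/h

In absolute terms T_C = 275.59 K and T_H = 297.59 K, so ΔT = 22.00 K.
COP_Carnot = T_C/ΔT = 275.59/22.00 = 12.53.
Q̇_max = COP_Carnot × Ẇ = 12.53 × 728.0 W = 9120 W = 31110 Btu/h.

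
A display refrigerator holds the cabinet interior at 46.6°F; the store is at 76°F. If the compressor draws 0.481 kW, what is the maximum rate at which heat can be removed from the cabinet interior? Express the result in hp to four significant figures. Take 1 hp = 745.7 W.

In absolute terms T_C = 281.26 K and T_H = 297.59 K, so ΔT = 16.33 K.
COP_Carnot = T_C/ΔT = 281.26/16.33 = 17.22.
Q̇_max = COP_Carnot × Ẇ = 17.22 × 0.4810 kW = 8.283 kW = 11.11 hp.

11.11 hp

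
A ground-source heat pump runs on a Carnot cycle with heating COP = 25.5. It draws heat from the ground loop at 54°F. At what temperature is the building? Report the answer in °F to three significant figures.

COP_HP = T_H/(T_H − T_C) rearranges to T_H = COP·T_C/(COP − 1).
With T_C = 285.37 K, T_H = 25.5 × 285.37/24.50 = 297.02 K.
Converting, 297.02 K = 74.97°F.

75.0 °F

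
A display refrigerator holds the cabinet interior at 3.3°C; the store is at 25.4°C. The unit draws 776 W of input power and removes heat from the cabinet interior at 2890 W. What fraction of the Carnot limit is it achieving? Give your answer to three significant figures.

0.298

COP_actual = Q̇_C/Ẇ = 2890/776.0 = 3.724.
In absolute terms T_C = 276.45 K and T_H = 298.55 K, so ΔT = 22.10 K.
COP_Carnot = T_C/ΔT = 276.45/22.10 = 12.51.
η_II = COP_actual/COP_Carnot = 3.724/12.51 = 0.2977.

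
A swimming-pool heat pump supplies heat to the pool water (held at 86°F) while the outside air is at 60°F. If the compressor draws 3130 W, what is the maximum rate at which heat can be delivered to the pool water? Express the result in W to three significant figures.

65700 W

In absolute terms T_C = 288.71 K and T_H = 303.15 K, so ΔT = 14.44 K.
COP_Carnot = T_H/ΔT = 303.15/14.44 = 20.99.
Q̇_max = COP_Carnot × Ẇ = 20.99 × 3130 W = 65690 W.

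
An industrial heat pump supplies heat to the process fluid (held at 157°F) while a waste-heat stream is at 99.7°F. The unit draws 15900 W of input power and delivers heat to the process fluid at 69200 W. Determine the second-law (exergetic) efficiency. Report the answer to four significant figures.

0.4044

COP_actual = Q̇_H/Ẇ = 69200/15900 = 4.352.
In absolute terms T_C = 310.76 K and T_H = 342.59 K, so ΔT = 31.83 K.
COP_Carnot = T_H/ΔT = 342.59/31.83 = 10.76.
η_II = COP_actual/COP_Carnot = 4.352/10.76 = 0.4044.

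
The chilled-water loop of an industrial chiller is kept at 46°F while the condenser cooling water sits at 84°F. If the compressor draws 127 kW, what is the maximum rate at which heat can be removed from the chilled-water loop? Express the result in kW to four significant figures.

In absolute terms T_C = 280.93 K and T_H = 302.04 K, so ΔT = 21.11 K.
COP_Carnot = T_C/ΔT = 280.93/21.11 = 13.31.
Q̇_max = COP_Carnot × Ẇ = 13.31 × 127.0 kW = 1690 kW.

1690 kW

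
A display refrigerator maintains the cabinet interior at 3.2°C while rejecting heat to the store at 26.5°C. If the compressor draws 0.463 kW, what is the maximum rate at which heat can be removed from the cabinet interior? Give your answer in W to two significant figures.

5500 W

In absolute terms T_C = 276.35 K and T_H = 299.65 K, so ΔT = 23.30 K.
COP_Carnot = T_C/ΔT = 276.35/23.30 = 11.86.
Q̇_max = COP_Carnot × Ẇ = 11.86 × 0.4630 kW = 5.491 kW = 5491 W.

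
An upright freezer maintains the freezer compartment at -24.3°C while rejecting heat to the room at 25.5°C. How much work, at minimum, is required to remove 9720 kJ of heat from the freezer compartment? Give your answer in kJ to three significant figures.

In absolute terms T_C = 248.85 K and T_H = 298.65 K, so ΔT = 49.80 K.
The reversible limit is COP_R = T_C/ΔT = 4.997, so W_min = Q_C/COP = Q_C·ΔT/T_C.
W_min = 9720 × 49.80/248.85 = 1945 kJ.

1950 kJ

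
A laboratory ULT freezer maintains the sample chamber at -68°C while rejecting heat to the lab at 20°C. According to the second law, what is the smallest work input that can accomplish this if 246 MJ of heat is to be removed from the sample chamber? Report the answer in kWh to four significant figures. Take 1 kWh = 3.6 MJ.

29.31 kWh

In absolute terms T_C = 205.15 K and T_H = 293.15 K, so ΔT = 88.00 K.
The reversible limit is COP_R = T_C/ΔT = 2.331, so W_min = Q_C/COP = Q_C·ΔT/T_C.
W_min = 246.0 × 88.00/205.15 = 105.5 MJ = 29.31 kWh.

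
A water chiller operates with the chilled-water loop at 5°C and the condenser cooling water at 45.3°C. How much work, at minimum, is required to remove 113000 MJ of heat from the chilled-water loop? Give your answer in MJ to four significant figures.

16370 MJ

In absolute terms T_C = 278.15 K and T_H = 318.45 K, so ΔT = 40.30 K.
The reversible limit is COP_R = T_C/ΔT = 6.902, so W_min = Q_C/COP = Q_C·ΔT/T_C.
W_min = 113000 × 40.30/278.15 = 16370 MJ.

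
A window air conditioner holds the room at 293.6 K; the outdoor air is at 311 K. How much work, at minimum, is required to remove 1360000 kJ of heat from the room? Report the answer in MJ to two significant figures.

81 MJ

The reservoir spacing is ΔT = 311 − 293.6 = 17.40 K.
The reversible limit is COP_R = T_C/ΔT = 16.87, so W_min = Q_C/COP = Q_C·ΔT/T_C.
W_min = 1360000 × 17.40/293.60 = 80600 kJ = 80.60 MJ.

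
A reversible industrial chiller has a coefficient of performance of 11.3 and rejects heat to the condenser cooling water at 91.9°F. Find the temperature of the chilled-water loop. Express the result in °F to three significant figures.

47.1 °F

For a Carnot refrigerator COP_R = T_C/(T_H − T_C), so T_C = COP·T_H/(1 + COP).
With T_H = 306.43 K, T_C = 11.3 × 306.43/12.30 = 281.51 K.
Converting, 281.51 K = 47.06°F.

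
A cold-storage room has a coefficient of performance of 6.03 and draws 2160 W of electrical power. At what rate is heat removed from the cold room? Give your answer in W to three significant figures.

Q̇_C = COP × Ẇ = 6.03 × 2160 = 13020 W.

13000 W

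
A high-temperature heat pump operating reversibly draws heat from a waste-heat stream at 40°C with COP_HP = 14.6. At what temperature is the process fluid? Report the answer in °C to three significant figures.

COP_HP = T_H/(T_H − T_C) rearranges to T_H = COP·T_C/(COP − 1).
With T_C = 313.15 K, T_H = 14.6 × 313.15/13.60 = 336.18 K.
Converting, 336.18 K = 63.03°C.

63.0 °C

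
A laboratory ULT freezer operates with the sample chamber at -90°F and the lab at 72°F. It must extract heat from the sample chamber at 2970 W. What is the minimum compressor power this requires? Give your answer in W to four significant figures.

In absolute terms T_C = 205.37 K and T_H = 295.37 K, so ΔT = 90.00 K.
COP_Carnot = T_C/ΔT = 205.37/90.00 = 2.282.
Ẇ_min = Q̇/COP_Carnot = 2970/2.282 = 1302 W.

1302 W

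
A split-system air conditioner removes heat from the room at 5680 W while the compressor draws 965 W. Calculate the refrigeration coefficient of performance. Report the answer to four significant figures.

5.886

The first law gives Q̇_H = Q̇_C + Ẇ, so the three rates are Q̇_C = 5680, Q̇_H = 6645, Ẇ = 965.0 W.
COP_R = Q̇_C/Ẇ = 5680/965.0 = 5.886.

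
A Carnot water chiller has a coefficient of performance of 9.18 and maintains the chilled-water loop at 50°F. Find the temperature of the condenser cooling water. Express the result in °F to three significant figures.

COP_R = T_C/(T_H − T_C) gives T_H − T_C = T_C/COP.
With T_C = 283.15 K, T_H = 283.15 × (1 + 1/9.18) = 313.99 K.
Converting, 313.99 K = 105.52°F.

106 °F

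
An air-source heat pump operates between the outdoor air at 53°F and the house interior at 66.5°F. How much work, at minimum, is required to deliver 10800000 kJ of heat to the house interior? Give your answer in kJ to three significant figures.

In absolute terms T_C = 284.82 K and T_H = 292.32 K, so ΔT = 7.500 K.
The reversible limit is COP_HP = T_H/ΔT = 38.98, so W_min = Q_H/COP = Q_H·ΔT/T_H.
W_min = 10800000 × 7.500/292.32 = 277100 kJ.

277000 kJ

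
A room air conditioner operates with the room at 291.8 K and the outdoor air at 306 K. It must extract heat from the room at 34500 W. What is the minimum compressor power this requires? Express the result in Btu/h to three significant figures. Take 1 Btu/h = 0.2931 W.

5730 Btu/h

The reservoir spacing is ΔT = 306 − 291.8 = 14.20 K.
COP_Carnot = T_C/ΔT = 291.80/14.20 = 20.55.
Ẇ_min = Q̇/COP_Carnot = 34500/20.55 = 1679 W = 5728 Btu/h.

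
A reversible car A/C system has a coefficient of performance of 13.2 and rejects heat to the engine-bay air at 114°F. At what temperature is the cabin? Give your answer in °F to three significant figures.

73.6 °F

For a Carnot refrigerator COP_R = T_C/(T_H − T_C), so T_C = COP·T_H/(1 + COP).
With T_H = 318.71 K, T_C = 13.2 × 318.71/14.20 = 296.26 K.
Converting, 296.26 K = 73.60°F.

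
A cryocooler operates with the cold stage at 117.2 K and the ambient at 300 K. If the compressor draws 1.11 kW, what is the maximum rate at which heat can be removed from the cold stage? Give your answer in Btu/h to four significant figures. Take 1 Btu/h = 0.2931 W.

2428 Btu/h

The reservoir spacing is ΔT = 300 − 117.2 = 182.8 K.
COP_Carnot = T_C/ΔT = 117.20/182.8 = 0.6411.
Q̇_max = COP_Carnot × Ẇ = 0.6411 × 1.110 kW = 0.7117 kW = 2428 Btu/h.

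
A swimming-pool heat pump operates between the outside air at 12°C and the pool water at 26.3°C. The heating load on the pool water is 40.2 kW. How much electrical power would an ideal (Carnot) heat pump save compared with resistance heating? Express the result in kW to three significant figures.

38.3 kW

In absolute terms T_C = 285.15 K and T_H = 299.45 K, so ΔT = 14.30 K.
COP_Carnot = T_H/ΔT = 299.45/14.30 = 20.94.
Resistance heating needs Ẇ_res = Q̇_H = 40.20 kW; the reversible heat pump needs only Ẇ_hp = Q̇_H/COP = 1.920 kW.
Saving = 40.20 − 1.920 = 38.28 kW.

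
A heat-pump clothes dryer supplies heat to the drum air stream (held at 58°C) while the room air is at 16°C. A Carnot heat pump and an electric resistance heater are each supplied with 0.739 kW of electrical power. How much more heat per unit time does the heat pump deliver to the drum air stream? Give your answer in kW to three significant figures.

5.09 kW

In absolute terms T_C = 289.15 K and T_H = 331.15 K, so ΔT = 42.00 K.
COP_Carnot = T_H/ΔT = 331.15/42.00 = 7.885.
The heat pump delivers Q̇_H = COP × Ẇ = 5.827 kW; the resistance heater delivers Ẇ = 0.7390 kW.
Extra = (COP − 1)·Ẇ = 5.088 kW.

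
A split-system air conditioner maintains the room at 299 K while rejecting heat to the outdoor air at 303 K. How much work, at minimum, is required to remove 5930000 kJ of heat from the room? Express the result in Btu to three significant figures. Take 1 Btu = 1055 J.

The reservoir spacing is ΔT = 303 − 299 = 4.000 K.
The reversible limit is COP_R = T_C/ΔT = 74.75, so W_min = Q_C/COP = Q_C·ΔT/T_C.
W_min = 5930000 × 4.000/299.00 = 79330 kJ = 75200 Btu.

75200 Btu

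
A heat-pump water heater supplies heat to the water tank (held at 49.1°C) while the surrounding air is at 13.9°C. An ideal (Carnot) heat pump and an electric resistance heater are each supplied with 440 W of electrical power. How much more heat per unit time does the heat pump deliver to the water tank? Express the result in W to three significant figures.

In absolute terms T_C = 287.05 K and T_H = 322.25 K, so ΔT = 35.20 K.
COP_Carnot = T_H/ΔT = 322.25/35.20 = 9.155.
The heat pump delivers Q̇_H = COP × Ẇ = 4028 W; the resistance heater delivers Ẇ = 440.0 W.
Extra = (COP − 1)·Ẇ = 3588 W.

3590 W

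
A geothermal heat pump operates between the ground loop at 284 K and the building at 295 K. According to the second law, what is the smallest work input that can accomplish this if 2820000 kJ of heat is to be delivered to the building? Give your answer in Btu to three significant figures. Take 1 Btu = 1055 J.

The reservoir spacing is ΔT = 295 − 284 = 11.00 K.
The reversible limit is COP_HP = T_H/ΔT = 26.82, so W_min = Q_H/COP = Q_H·ΔT/T_H.
W_min = 2820000 × 11.00/295.00 = 105200 kJ = 99670 Btu.

99700 Btu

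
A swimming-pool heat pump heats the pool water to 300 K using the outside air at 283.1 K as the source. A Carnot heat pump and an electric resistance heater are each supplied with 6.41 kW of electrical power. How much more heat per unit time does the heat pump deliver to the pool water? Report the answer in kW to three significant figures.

The reservoir spacing is ΔT = 300 − 283.1 = 16.90 K.
COP_Carnot = T_H/ΔT = 300.00/16.90 = 17.75.
The heat pump delivers Q̇_H = COP × Ẇ = 113.8 kW; the resistance heater delivers Ẇ = 6.410 kW.
Extra = (COP − 1)·Ẇ = 107.4 kW.

107 kW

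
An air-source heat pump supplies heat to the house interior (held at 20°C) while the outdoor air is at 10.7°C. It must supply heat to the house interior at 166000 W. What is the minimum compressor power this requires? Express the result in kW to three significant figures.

In absolute terms T_C = 283.85 K and T_H = 293.15 K, so ΔT = 9.300 K.
COP_Carnot = T_H/ΔT = 293.15/9.300 = 31.52.
Ẇ_min = Q̇/COP_Carnot = 166000/31.52 = 5266 W = 5.266 kW.

5.27 kW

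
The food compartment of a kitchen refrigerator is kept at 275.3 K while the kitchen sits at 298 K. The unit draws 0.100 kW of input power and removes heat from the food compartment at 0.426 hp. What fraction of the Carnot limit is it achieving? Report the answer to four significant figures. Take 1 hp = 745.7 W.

0.2619

Converting, Q̇_C = 0.4260 hp = 0.3177 kW, so COP_actual = Q̇_C/Ẇ = 0.3177/0.1000 = 3.177.
The reservoir spacing is ΔT = 298 − 275.3 = 22.70 K.
COP_Carnot = T_C/ΔT = 275.30/22.70 = 12.13.
η_II = COP_actual/COP_Carnot = 3.177/12.13 = 0.2619.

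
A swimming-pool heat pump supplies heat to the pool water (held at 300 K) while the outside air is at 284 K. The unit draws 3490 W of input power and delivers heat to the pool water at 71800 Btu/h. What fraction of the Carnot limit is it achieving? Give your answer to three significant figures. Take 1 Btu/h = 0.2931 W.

Converting, Q̇_H = 71800 Btu/h = 21040 W, so COP_actual = Q̇_H/Ẇ = 21040/3490 = 6.030.
The reservoir spacing is ΔT = 300 − 284 = 16.00 K.
COP_Carnot = T_H/ΔT = 300.00/16.00 = 18.75.
η_II = COP_actual/COP_Carnot = 6.030/18.75 = 0.3216.

0.322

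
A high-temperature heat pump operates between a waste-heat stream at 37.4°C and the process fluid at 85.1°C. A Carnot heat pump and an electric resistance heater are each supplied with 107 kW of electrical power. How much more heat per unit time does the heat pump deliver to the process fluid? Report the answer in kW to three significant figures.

In absolute terms T_C = 310.55 K and T_H = 358.25 K, so ΔT = 47.70 K.
COP_Carnot = T_H/ΔT = 358.25/47.70 = 7.510.
The heat pump delivers Q̇_H = COP × Ẇ = 803.6 kW; the resistance heater delivers Ẇ = 107.0 kW.
Extra = (COP − 1)·Ẇ = 696.6 kW.

697 kW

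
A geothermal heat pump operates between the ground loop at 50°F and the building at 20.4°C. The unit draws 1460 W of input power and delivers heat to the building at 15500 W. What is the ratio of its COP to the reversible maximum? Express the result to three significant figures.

COP_actual = Q̇_H/Ẇ = 15500/1460 = 10.62.
In absolute terms T_C = 283.15 K and T_H = 293.55 K, so ΔT = 10.40 K.
COP_Carnot = T_H/ΔT = 293.55/10.40 = 28.23.
η_II = COP_actual/COP_Carnot = 10.62/28.23 = 0.3761.

0.376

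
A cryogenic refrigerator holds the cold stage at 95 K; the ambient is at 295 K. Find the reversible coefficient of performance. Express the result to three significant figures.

The reservoir spacing is ΔT = 295 − 95 = 200.0 K.
For a reversible cycle, COP_Carnot = T_C/ΔT = 95.00/200.0 = 0.4750.

0.475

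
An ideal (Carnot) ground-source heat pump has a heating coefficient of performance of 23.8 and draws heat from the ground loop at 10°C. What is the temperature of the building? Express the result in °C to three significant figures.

22.4 °C

COP_HP = T_H/(T_H − T_C) rearranges to T_H = COP·T_C/(COP − 1).
With T_C = 283.15 K, T_H = 23.8 × 283.15/22.80 = 295.57 K.
Converting, 295.57 K = 22.42°C.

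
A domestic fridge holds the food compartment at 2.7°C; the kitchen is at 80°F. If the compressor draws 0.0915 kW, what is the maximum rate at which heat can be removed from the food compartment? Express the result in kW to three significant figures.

1.05 kW

In absolute terms T_C = 275.85 K and T_H = 299.82 K, so ΔT = 23.97 K.
COP_Carnot = T_C/ΔT = 275.85/23.97 = 11.51.
Q̇_max = COP_Carnot × Ẇ = 11.51 × 0.09150 kW = 1.053 kW.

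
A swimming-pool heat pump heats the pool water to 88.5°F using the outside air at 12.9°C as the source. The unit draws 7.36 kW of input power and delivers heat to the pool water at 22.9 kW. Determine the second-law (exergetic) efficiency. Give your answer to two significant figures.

COP_actual = Q̇_H/Ẇ = 22.90/7.360 = 3.111.
In absolute terms T_C = 286.05 K and T_H = 304.54 K, so ΔT = 18.49 K.
COP_Carnot = T_H/ΔT = 304.54/18.49 = 16.47.
η_II = COP_actual/COP_Carnot = 3.111/16.47 = 0.1889.

0.19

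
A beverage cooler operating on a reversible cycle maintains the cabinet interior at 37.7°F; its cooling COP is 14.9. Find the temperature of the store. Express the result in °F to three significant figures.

71.1 °F

COP_R = T_C/(T_H − T_C) gives T_H − T_C = T_C/COP.
With T_C = 276.32 K, T_H = 276.32 × (1 + 1/14.9) = 294.86 K.
Converting, 294.86 K = 71.08°F.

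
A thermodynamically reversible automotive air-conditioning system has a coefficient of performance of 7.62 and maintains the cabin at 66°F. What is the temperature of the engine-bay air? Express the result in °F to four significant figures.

COP_R = T_C/(T_H − T_C) gives T_H − T_C = T_C/COP.
With T_C = 292.04 K, T_H = 292.04 × (1 + 1/7.62) = 330.36 K.
Converting, 330.36 K = 134.99°F.

135.0 °F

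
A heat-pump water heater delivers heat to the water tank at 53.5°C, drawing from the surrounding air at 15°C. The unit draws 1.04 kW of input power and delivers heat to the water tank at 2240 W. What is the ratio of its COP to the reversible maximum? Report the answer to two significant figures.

0.25

Converting, Q̇_H = 2240 W = 2.240 kW, so COP_actual = Q̇_H/Ẇ = 2.240/1.040 = 2.154.
In absolute terms T_C = 288.15 K and T_H = 326.65 K, so ΔT = 38.50 K.
COP_Carnot = T_H/ΔT = 326.65/38.50 = 8.484.
η_II = COP_actual/COP_Carnot = 2.154/8.484 = 0.2539.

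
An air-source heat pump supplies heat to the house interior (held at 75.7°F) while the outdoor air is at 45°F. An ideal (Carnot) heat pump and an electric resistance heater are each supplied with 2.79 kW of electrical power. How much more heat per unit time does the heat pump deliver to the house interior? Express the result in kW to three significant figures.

In absolute terms T_C = 280.37 K and T_H = 297.43 K, so ΔT = 17.06 K.
COP_Carnot = T_H/ΔT = 297.43/17.06 = 17.44.
The heat pump delivers Q̇_H = COP × Ẇ = 48.65 kW; the resistance heater delivers Ẇ = 2.790 kW.
Extra = (COP − 1)·Ẇ = 45.86 kW.

45.9 kW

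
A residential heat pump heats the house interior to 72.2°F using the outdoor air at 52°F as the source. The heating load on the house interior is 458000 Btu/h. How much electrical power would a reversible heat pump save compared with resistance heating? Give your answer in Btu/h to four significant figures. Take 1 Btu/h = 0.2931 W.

440600 Btu/h

In absolute terms T_C = 284.26 K and T_H = 295.48 K, so ΔT = 11.22 K.
COP_Carnot = T_H/ΔT = 295.48/11.22 = 26.33.
Resistance heating needs Ẇ_res = Q̇_H = 458000 Btu/h; the reversible heat pump needs only Ẇ_hp = Q̇_H/COP = 17390 Btu/h.
Saving = 458000 − 17390 = 440600 Btu/h.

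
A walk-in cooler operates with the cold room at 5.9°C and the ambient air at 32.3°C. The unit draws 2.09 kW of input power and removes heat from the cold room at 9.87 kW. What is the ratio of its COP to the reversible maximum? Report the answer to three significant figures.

0.447

COP_actual = Q̇_C/Ẇ = 9.870/2.090 = 4.722.
In absolute terms T_C = 279.05 K and T_H = 305.45 K, so ΔT = 26.40 K.
COP_Carnot = T_C/ΔT = 279.05/26.40 = 10.57.
η_II = COP_actual/COP_Carnot = 4.722/10.57 = 0.4468.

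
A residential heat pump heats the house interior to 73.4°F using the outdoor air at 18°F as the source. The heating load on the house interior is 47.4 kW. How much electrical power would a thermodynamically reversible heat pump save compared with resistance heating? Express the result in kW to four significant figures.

In absolute terms T_C = 265.37 K and T_H = 296.15 K, so ΔT = 30.78 K.
COP_Carnot = T_H/ΔT = 296.15/30.78 = 9.622.
Resistance heating needs Ẇ_res = Q̇_H = 47.40 kW; the reversible heat pump needs only Ẇ_hp = Q̇_H/COP = 4.926 kW.
Saving = 47.40 − 4.926 = 42.47 kW.

42.47 kW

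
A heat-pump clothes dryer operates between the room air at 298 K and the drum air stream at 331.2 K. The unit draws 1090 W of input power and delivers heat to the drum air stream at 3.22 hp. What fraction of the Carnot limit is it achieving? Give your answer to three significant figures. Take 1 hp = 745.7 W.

Converting, Q̇_H = 3.220 hp = 2401 W, so COP_actual = Q̇_H/Ẇ = 2401/1090 = 2.203.
The reservoir spacing is ΔT = 331.2 − 298 = 33.20 K.
COP_Carnot = T_H/ΔT = 331.20/33.20 = 9.976.
η_II = COP_actual/COP_Carnot = 2.203/9.976 = 0.2208.

0.221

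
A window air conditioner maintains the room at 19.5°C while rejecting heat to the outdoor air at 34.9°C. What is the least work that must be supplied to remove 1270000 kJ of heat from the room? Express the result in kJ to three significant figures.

In absolute terms T_C = 292.65 K and T_H = 308.05 K, so ΔT = 15.40 K.
The reversible limit is COP_R = T_C/ΔT = 19.00, so W_min = Q_C/COP = Q_C·ΔT/T_C.
W_min = 1270000 × 15.40/292.65 = 66830 kJ.

66800 kJ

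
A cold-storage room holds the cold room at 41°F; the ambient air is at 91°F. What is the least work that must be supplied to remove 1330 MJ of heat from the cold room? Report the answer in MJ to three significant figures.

In absolute terms T_C = 278.15 K and T_H = 305.93 K, so ΔT = 27.78 K.
The reversible limit is COP_R = T_C/ΔT = 10.01, so W_min = Q_C/COP = Q_C·ΔT/T_C.
W_min = 1330 × 27.78/278.15 = 132.8 MJ.

133 MJ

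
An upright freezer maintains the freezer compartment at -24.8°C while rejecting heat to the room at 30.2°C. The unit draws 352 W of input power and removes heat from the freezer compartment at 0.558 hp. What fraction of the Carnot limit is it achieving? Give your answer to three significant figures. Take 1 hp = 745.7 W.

Converting, Q̇_C = 0.5580 hp = 416.1 W, so COP_actual = Q̇_C/Ẇ = 416.1/352.0 = 1.182.
In absolute terms T_C = 248.35 K and T_H = 303.35 K, so ΔT = 55.00 K.
COP_Carnot = T_C/ΔT = 248.35/55.00 = 4.515.
η_II = COP_actual/COP_Carnot = 1.182/4.515 = 0.2618.

0.262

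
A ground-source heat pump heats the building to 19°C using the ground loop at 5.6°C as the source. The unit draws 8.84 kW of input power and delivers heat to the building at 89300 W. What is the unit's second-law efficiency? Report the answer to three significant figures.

0.463

Converting, Q̇_H = 89300 W = 89.30 kW, so COP_actual = Q̇_H/Ẇ = 89.30/8.840 = 10.10.
In absolute terms T_C = 278.75 K and T_H = 292.15 K, so ΔT = 13.40 K.
COP_Carnot = T_H/ΔT = 292.15/13.40 = 21.80.
η_II = COP_actual/COP_Carnot = 10.10/21.80 = 0.4633.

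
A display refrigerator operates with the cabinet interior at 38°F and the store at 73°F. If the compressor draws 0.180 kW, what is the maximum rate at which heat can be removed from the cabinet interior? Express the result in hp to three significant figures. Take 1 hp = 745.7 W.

3.43 hp

In absolute terms T_C = 276.48 K and T_H = 295.93 K, so ΔT = 19.44 K.
COP_Carnot = T_C/ΔT = 276.48/19.44 = 14.22.
Q̇_max = COP_Carnot × Ẇ = 14.22 × 0.1800 kW = 2.559 kW = 3.432 hp.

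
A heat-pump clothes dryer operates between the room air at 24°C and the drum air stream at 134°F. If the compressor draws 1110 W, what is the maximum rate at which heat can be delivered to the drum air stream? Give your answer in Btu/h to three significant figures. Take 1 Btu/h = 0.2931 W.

38200 Btu/h

In absolute terms T_C = 297.15 K and T_H = 329.82 K, so ΔT = 32.67 K.
COP_Carnot = T_H/ΔT = 329.82/32.67 = 10.10.
Q̇_max = COP_Carnot × Ẇ = 10.10 × 1110 W = 11210 W = 38240 Btu/h.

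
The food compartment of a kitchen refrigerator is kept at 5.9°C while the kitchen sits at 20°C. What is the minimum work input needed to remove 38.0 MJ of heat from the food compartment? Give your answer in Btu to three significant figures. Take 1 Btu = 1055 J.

1820 Btu

In absolute terms T_C = 279.05 K and T_H = 293.15 K, so ΔT = 14.10 K.
The reversible limit is COP_R = T_C/ΔT = 19.79, so W_min = Q_C/COP = Q_C·ΔT/T_C.
W_min = 38.00 × 14.10/279.05 = 1.920 MJ = 1820 Btu.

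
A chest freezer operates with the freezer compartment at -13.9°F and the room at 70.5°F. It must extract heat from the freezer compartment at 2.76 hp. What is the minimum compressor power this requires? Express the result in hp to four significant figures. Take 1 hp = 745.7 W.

0.5226 hp

In absolute terms T_C = 247.65 K and T_H = 294.54 K, so ΔT = 46.89 K.
COP_Carnot = T_C/ΔT = 247.65/46.89 = 5.282.
Ẇ_min = Q̇/COP_Carnot = 2.760/5.282 = 0.5226 hp.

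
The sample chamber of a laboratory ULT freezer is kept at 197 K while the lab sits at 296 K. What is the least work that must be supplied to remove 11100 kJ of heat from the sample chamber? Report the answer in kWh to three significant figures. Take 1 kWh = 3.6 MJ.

The reservoir spacing is ΔT = 296 − 197 = 99.00 K.
The reversible limit is COP_R = T_C/ΔT = 1.990, so W_min = Q_C/COP = Q_C·ΔT/T_C.
W_min = 11100 × 99.00/197.00 = 5578 kJ = 1.549 kWh.

1.55 kWh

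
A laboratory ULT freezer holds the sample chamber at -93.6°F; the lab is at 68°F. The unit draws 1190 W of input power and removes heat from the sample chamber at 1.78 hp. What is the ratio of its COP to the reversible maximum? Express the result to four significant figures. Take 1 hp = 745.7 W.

Converting, Q̇_C = 1.780 hp = 1327 W, so COP_actual = Q̇_C/Ẇ = 1327/1190 = 1.115.
In absolute terms T_C = 203.37 K and T_H = 293.15 K, so ΔT = 89.78 K.
COP_Carnot = T_C/ΔT = 203.37/89.78 = 2.265.
η_II = COP_actual/COP_Carnot = 1.115/2.265 = 0.4924.

0.4924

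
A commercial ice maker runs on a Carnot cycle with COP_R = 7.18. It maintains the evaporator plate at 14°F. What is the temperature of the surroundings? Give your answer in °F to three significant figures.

COP_R = T_C/(T_H − T_C) gives T_H − T_C = T_C/COP.
With T_C = 263.15 K, T_H = 263.15 × (1 + 1/7.18) = 299.80 K.
Converting, 299.80 K = 79.97°F.

80.0 °F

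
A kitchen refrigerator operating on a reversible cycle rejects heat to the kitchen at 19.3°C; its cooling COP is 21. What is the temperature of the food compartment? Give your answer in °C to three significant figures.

6.01 °C

For a Carnot refrigerator COP_R = T_C/(T_H − T_C), so T_C = COP·T_H/(1 + COP).
With T_H = 292.45 K, T_C = 21 × 292.45/22.00 = 279.16 K.
Converting, 279.16 K = 6.01°C.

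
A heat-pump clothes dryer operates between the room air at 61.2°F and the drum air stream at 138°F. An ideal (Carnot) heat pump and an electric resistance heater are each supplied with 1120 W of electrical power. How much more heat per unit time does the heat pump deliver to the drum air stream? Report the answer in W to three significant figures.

In absolute terms T_C = 289.37 K and T_H = 332.04 K, so ΔT = 42.67 K.
COP_Carnot = T_H/ΔT = 332.04/42.67 = 7.782.
The heat pump delivers Q̇_H = COP × Ẇ = 8716 W; the resistance heater delivers Ẇ = 1120 W.
Extra = (COP − 1)·Ẇ = 7596 W.

7600 W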